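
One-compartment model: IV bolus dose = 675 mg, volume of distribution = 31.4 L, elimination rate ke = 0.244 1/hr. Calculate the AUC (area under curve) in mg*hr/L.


C0 = Dose/Vd = 675/31.4 = 21.4968 mg/L
AUC = C0/ke = 21.4968/0.244
AUC = 88.1 mg*hr/L


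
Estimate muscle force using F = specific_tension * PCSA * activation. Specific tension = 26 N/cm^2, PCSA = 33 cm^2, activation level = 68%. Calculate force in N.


F = sigma * PCSA * activation
F = 26 * 33 * 0.68
F = 583.4 N


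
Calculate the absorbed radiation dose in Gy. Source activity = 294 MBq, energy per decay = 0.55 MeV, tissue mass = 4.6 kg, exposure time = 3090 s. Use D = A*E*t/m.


A = 294 MBq = 2.9400e+08 Bq
E = 0.55 MeV = 8.811e-14 J
D = A*E*t/m = 2.9400e+08*8.811e-14*3090/4.6
D = 0.0174 Gy


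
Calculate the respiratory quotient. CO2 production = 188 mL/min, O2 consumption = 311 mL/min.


RQ = VCO2 / VO2
RQ = 188 / 311
RQ = 0.6045


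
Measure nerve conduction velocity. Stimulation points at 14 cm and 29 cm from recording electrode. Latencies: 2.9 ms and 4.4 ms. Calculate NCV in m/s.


Distance = (29 - 14) / 100 = 0.15 m
dt = (4.4 - 2.9) / 1000 = 0.0015 s
NCV = dist / dt = 100 m/s


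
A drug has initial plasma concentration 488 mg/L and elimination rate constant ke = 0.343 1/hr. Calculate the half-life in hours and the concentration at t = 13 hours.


t_half = ln(2) / ke = 0.693147 / 0.343 = 2.021 hr
C(t) = C0 * exp(-ke*t) = 488 * exp(-0.343*13)
C(13) = 5.648 mg/L


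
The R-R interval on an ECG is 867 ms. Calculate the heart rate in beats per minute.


HR = 60 / RR_interval(s)
RR = 867 ms = 0.867 s
HR = 60 / 0.867 = 69.2 bpm


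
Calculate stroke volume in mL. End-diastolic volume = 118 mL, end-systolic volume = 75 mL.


SV = EDV - ESV
SV = 118 - 75
SV = 43 mL


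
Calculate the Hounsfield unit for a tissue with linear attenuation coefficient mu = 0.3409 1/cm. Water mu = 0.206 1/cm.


HU = ((mu_tissue - mu_water) / mu_water) * 1000
HU = ((0.3409 - 0.206) / 0.206) * 1000
HU = 654.9


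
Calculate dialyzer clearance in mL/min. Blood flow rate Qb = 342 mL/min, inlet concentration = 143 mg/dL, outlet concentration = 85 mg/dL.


K = Qb * (Cb_in - Cb_out) / Cb_in
K = 342 * (143 - 85) / 143
K = 138.7 mL/min


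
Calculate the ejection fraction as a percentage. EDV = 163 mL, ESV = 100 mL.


SV = EDV - ESV = 163 - 100 = 63 mL
EF = SV/EDV * 100 = 63/163 * 100
EF = 38.65%


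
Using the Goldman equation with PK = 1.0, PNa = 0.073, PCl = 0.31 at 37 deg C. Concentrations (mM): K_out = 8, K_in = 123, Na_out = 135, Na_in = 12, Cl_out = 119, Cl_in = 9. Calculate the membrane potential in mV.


Vm = (RT/F)*ln((PK*Ko + PNa*Nao + PCl*Cli)/(PK*Ki + PNa*Nai + PCl*Clo))
Numer = 20.645, Denom = 160.766
Vm = -54.85 mV


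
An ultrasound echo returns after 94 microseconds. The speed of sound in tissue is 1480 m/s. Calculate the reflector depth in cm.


depth = c * t / 2
t = 94 us = 9.4000e-05 s
depth = 1480 * 9.4000e-05 / 2
depth = 0.06956 m = 6.956 cm


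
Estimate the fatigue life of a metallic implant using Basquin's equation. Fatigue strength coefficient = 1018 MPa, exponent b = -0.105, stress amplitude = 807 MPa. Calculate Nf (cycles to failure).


sigma_a = sigma_f' * (2Nf)^b
2Nf = (sigma_a/sigma_f')^(1/b)
2Nf = (807/1018)^(1/-0.105)
2Nf = 9.134969
Nf = 4.567


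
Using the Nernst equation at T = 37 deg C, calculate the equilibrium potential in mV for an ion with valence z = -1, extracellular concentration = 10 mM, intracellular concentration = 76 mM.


E = (RT/(zF)) * ln(C_out/C_in)
T = 37 + 273.15 = 310.15 K
E = (8.314 * 310.15 / (-1 * 96485)) * ln(10/76)
E = 54.2 mV


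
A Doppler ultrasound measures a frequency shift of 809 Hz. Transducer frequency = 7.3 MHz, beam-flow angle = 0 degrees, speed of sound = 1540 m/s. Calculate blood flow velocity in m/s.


v = fd * c / (2 * f0 * cos(theta))
v = 809 * 1540 / (2 * 7.3000e+06 * cos(0))
v = 0.08533 m/s


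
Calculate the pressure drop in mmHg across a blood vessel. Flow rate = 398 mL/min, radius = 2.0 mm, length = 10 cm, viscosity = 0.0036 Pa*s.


dP = 8*mu*L*Q / (pi*r^4)
Q = 398 mL/min = 6.63333e-06 m^3/s
dP = 380.062 Pa = 380.062 / 133.322 mmHg = 2.851 mmHg


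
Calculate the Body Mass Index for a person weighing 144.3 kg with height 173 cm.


BMI = weight / height^2
height = 173 cm = 1.73 m
BMI = 144.3 / 1.73^2
BMI = 48.21 kg/m^2


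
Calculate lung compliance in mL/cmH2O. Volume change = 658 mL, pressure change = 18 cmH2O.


C = dV / dP
C = 658 / 18
C = 36.56 mL/cmH2O


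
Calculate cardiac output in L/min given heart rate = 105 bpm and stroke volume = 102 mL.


CO = HR * SV
CO = 105 * 102 / 1000
CO = 10.71 L/min


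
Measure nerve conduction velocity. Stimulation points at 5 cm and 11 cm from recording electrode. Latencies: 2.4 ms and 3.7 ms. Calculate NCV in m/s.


Distance = (11 - 5) / 100 = 0.06 m
dt = (3.7 - 2.4) / 1000 = 0.0013 s
NCV = dist / dt = 46.15 m/s


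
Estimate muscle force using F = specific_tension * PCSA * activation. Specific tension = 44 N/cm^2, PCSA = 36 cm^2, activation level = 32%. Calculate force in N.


F = sigma * PCSA * activation
F = 44 * 36 * 0.32
F = 506.9 N


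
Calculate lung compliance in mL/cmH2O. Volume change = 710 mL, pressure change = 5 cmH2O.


C = dV / dP
C = 710 / 5
C = 142 mL/cmH2O


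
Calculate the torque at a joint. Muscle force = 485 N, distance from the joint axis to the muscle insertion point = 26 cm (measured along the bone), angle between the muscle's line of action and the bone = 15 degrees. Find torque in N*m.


Torque = F * d * sin(theta)   (moment arm = d*sin(theta))
d = 26 cm = 0.26 m
Torque = 485 * 0.26 * sin(15)
Torque = 32.64 N*m


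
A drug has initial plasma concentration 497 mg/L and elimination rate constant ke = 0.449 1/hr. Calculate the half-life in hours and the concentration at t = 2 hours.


t_half = ln(2) / ke = 0.693147 / 0.449 = 1.544 hr
C(t) = C0 * exp(-ke*t) = 497 * exp(-0.449*2)
C(2) = 202.5 mg/L


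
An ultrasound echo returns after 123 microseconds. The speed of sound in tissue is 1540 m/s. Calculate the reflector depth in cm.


depth = c * t / 2
t = 123 us = 1.2300e-04 s
depth = 1540 * 1.2300e-04 / 2
depth = 0.09471 m = 9.471 cm


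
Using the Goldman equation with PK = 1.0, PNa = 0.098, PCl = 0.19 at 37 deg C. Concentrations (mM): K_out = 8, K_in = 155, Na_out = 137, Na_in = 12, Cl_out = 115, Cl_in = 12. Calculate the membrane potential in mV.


Vm = (RT/F)*ln((PK*Ko + PNa*Nao + PCl*Cli)/(PK*Ki + PNa*Nai + PCl*Clo))
Numer = 23.706, Denom = 178.026
Vm = -53.88 mV


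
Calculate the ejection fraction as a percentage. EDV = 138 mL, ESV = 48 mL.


SV = EDV - ESV = 138 - 48 = 90 mL
EF = SV/EDV * 100 = 90/138 * 100
EF = 65.22%


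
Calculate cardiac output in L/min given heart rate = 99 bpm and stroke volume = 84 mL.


CO = HR * SV
CO = 99 * 84 / 1000
CO = 8.316 L/min


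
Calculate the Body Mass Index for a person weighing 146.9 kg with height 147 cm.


BMI = weight / height^2
height = 147 cm = 1.47 m
BMI = 146.9 / 1.47^2
BMI = 67.98 kg/m^2


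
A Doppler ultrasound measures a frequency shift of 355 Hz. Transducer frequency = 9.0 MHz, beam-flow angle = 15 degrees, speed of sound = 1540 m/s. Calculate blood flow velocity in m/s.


v = fd * c / (2 * f0 * cos(theta))
v = 355 * 1540 / (2 * 9.0000e+06 * cos(15))
v = 0.03144 m/s


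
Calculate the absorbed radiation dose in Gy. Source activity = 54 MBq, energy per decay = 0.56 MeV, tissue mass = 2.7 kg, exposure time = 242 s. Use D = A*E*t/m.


A = 54 MBq = 5.4000e+07 Bq
E = 0.56 MeV = 8.9712e-14 J
D = A*E*t/m = 5.4000e+07*8.9712e-14*242/2.7
D = 4.3421e-04 Gy


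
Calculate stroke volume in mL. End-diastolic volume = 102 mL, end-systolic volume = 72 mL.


SV = EDV - ESV
SV = 102 - 72
SV = 30 mL


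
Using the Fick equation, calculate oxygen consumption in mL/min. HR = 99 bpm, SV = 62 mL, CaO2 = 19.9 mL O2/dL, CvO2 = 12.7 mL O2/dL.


CO = HR*SV = 99*62/1000 = 6.138 L/min
a-v O2 diff = 19.9 - 12.7 = 7.2 mL/dL
VO2 = CO * (CaO2-CvO2) * 10 dL/L
VO2 = 6.138 * 7.2 * 10
VO2 = 441.9 mL/min


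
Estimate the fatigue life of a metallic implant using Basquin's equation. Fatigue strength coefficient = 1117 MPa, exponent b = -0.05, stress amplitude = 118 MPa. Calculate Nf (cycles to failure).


sigma_a = sigma_f' * (2Nf)^b
2Nf = (sigma_a/sigma_f')^(1/b)
2Nf = (118/1117)^(1/-0.05)
2Nf = 3.3375157e+19
Nf = 1.6688e+19


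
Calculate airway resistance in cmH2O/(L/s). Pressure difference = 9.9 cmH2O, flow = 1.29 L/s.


R = dP / flow
R = 9.9 / 1.29
R = 7.674 cmH2O/(L/s)


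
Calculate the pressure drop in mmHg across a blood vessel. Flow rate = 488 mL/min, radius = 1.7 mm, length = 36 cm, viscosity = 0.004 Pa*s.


dP = 8*mu*L*Q / (pi*r^4)
Q = 488 mL/min = 8.13333e-06 m^3/s
dP = 3570.88 Pa = 3570.88 / 133.322 mmHg = 26.78 mmHg


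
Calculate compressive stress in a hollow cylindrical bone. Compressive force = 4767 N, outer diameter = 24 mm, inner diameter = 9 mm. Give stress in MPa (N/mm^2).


A = pi*(r_o^2 - r_i^2)
r_o = 12 mm, r_i = 4.5 mm
A = 388.772 mm^2
sigma = F/A = 4767 / 388.772
sigma = 12.26 MPa


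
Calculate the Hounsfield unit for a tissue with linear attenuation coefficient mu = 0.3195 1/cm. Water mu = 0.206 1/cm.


HU = ((mu_tissue - mu_water) / mu_water) * 1000
HU = ((0.3195 - 0.206) / 0.206) * 1000
HU = 551


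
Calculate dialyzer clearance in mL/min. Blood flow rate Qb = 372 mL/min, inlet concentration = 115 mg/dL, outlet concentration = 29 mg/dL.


K = Qb * (Cb_in - Cb_out) / Cb_in
K = 372 * (115 - 29) / 115
K = 278.2 mL/min


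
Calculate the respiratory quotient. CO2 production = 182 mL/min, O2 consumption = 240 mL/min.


RQ = VCO2 / VO2
RQ = 182 / 240
RQ = 0.7583


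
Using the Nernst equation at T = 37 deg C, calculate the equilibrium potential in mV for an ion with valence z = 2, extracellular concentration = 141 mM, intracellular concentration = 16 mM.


E = (RT/(zF)) * ln(C_out/C_in)
T = 37 + 273.15 = 310.15 K
E = (8.314 * 310.15 / (2 * 96485)) * ln(141/16)
E = 29.08 mV


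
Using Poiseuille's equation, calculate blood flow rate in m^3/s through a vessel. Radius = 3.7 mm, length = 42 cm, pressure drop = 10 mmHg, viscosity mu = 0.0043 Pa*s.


Q = pi*r^4*dP / (8*mu*L)
r = 0.0037 m, L = 0.42 m
dP = 10 mmHg = 1333.22 Pa
Q = 5.4331e-05 m^3/s


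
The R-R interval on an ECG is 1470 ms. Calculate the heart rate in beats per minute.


HR = 60 / RR_interval(s)
RR = 1470 ms = 1.47 s
HR = 60 / 1.47 = 40.82 bpm


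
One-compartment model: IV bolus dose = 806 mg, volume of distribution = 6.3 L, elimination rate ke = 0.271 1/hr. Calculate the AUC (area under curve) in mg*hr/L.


C0 = Dose/Vd = 806/6.3 = 127.937 mg/L
AUC = C0/ke = 127.937/0.271
AUC = 472.1 mg*hr/L


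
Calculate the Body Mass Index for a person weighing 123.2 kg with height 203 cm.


BMI = weight / height^2
height = 203 cm = 2.03 m
BMI = 123.2 / 2.03^2
BMI = 29.9 kg/m^2


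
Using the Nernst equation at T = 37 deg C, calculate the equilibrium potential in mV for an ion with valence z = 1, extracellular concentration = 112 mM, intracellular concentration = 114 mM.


E = (RT/(zF)) * ln(C_out/C_in)
T = 37 + 273.15 = 310.15 K
E = (8.314 * 310.15 / (1 * 96485)) * ln(112/114)
E = -0.473 mV


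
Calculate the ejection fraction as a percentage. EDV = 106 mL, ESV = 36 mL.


SV = EDV - ESV = 106 - 36 = 70 mL
EF = SV/EDV * 100 = 70/106 * 100
EF = 66.04%


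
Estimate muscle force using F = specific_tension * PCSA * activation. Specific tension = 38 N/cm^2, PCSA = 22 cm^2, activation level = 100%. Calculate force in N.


F = sigma * PCSA * activation
F = 38 * 22 * 1
F = 836 N


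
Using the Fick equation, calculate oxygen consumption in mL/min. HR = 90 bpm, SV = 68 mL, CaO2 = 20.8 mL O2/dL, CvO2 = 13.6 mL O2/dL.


CO = HR*SV = 90*68/1000 = 6.12 L/min
a-v O2 diff = 20.8 - 13.6 = 7.2 mL/dL
VO2 = CO * (CaO2-CvO2) * 10 dL/L
VO2 = 6.12 * 7.2 * 10
VO2 = 440.6 mL/min


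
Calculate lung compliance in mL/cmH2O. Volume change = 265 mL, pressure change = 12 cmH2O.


C = dV / dP
C = 265 / 12
C = 22.08 mL/cmH2O


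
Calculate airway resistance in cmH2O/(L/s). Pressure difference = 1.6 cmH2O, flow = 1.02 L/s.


R = dP / flow
R = 1.6 / 1.02
R = 1.569 cmH2O/(L/s)


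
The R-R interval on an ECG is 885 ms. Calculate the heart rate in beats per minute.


HR = 60 / RR_interval(s)
RR = 885 ms = 0.885 s
HR = 60 / 0.885 = 67.8 bpm


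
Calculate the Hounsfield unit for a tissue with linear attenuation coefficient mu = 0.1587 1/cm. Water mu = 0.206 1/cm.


HU = ((mu_tissue - mu_water) / mu_water) * 1000
HU = ((0.1587 - 0.206) / 0.206) * 1000
HU = -229.6


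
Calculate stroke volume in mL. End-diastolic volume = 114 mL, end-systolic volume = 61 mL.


SV = EDV - ESV
SV = 114 - 61
SV = 53 mL


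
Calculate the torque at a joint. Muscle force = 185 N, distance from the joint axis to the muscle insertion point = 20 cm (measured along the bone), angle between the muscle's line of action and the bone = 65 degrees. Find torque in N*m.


Torque = F * d * sin(theta)   (moment arm = d*sin(theta))
d = 20 cm = 0.2 m
Torque = 185 * 0.2 * sin(65)
Torque = 33.53 N*m


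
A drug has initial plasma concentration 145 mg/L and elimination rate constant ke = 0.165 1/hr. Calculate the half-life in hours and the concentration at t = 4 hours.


t_half = ln(2) / ke = 0.693147 / 0.165 = 4.201 hr
C(t) = C0 * exp(-ke*t) = 145 * exp(-0.165*4)
C(4) = 74.94 mg/L


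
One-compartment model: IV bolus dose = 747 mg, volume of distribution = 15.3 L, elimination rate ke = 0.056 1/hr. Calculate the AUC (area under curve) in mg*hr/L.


C0 = Dose/Vd = 747/15.3 = 48.8235 mg/L
AUC = C0/ke = 48.8235/0.056
AUC = 871.8 mg*hr/L


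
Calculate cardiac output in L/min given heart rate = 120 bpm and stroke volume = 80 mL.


CO = HR * SV
CO = 120 * 80 / 1000
CO = 9.6 L/min


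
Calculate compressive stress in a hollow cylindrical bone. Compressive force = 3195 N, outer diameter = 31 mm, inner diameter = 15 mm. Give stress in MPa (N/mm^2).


A = pi*(r_o^2 - r_i^2)
r_o = 15.5 mm, r_i = 7.5 mm
A = 578.053 mm^2
sigma = F/A = 3195 / 578.053
sigma = 5.527 MPa


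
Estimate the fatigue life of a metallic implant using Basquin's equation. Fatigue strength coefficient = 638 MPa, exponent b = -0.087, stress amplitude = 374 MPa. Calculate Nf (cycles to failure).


sigma_a = sigma_f' * (2Nf)^b
2Nf = (sigma_a/sigma_f')^(1/b)
2Nf = (374/638)^(1/-0.087)
2Nf = 463.53373
Nf = 231.8


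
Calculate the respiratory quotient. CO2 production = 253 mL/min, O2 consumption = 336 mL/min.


RQ = VCO2 / VO2
RQ = 253 / 336
RQ = 0.753


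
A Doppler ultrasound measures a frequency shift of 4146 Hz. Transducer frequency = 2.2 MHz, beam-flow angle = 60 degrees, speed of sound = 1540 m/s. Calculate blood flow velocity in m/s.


v = fd * c / (2 * f0 * cos(theta))
v = 4146 * 1540 / (2 * 2.2000e+06 * cos(60))
v = 2.902 m/s


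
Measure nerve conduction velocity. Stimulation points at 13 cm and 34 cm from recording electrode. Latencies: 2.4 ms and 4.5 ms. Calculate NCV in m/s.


Distance = (34 - 13) / 100 = 0.21 m
dt = (4.5 - 2.4) / 1000 = 0.0021 s
NCV = dist / dt = 100 m/s


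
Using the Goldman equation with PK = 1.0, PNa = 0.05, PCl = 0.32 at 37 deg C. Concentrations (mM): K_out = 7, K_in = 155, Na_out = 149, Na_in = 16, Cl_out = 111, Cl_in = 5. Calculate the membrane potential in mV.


Vm = (RT/F)*ln((PK*Ko + PNa*Nao + PCl*Cli)/(PK*Ki + PNa*Nai + PCl*Clo))
Numer = 16.05, Denom = 191.32
Vm = -66.23 mV


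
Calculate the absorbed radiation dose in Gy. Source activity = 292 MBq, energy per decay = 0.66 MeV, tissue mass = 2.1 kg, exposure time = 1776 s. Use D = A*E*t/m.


A = 292 MBq = 2.9200e+08 Bq
E = 0.66 MeV = 1.05732e-13 J
D = A*E*t/m = 2.9200e+08*1.05732e-13*1776/2.1
D = 0.02611 Gy


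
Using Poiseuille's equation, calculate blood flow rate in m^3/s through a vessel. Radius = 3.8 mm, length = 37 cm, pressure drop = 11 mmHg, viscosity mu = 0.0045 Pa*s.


Q = pi*r^4*dP / (8*mu*L)
r = 0.0038 m, L = 0.37 m
dP = 11 mmHg = 1466.542 Pa
Q = 7.2123e-05 m^3/s


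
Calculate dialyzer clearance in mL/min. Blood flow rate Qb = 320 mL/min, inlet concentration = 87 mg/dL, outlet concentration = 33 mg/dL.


K = Qb * (Cb_in - Cb_out) / Cb_in
K = 320 * (87 - 33) / 87
K = 198.6 mL/min


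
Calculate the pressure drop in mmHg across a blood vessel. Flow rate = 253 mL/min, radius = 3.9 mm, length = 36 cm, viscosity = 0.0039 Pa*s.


dP = 8*mu*L*Q / (pi*r^4)
Q = 253 mL/min = 4.21667e-06 m^3/s
dP = 65.1656 Pa = 65.1656 / 133.322 mmHg = 0.4888 mmHg


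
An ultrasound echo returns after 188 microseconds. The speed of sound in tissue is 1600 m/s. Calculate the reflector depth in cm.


depth = c * t / 2
t = 188 us = 1.8800e-04 s
depth = 1600 * 1.8800e-04 / 2
depth = 0.1504 m = 15.04 cm


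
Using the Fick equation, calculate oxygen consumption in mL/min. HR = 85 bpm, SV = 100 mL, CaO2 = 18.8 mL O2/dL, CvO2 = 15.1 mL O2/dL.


CO = HR*SV = 85*100/1000 = 8.5 L/min
a-v O2 diff = 18.8 - 15.1 = 3.7 mL/dL
VO2 = CO * (CaO2-CvO2) * 10 dL/L
VO2 = 8.5 * 3.7 * 10
VO2 = 314.5 mL/min


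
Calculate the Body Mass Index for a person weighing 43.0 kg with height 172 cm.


BMI = weight / height^2
height = 172 cm = 1.72 m
BMI = 43.0 / 1.72^2
BMI = 14.53 kg/m^2


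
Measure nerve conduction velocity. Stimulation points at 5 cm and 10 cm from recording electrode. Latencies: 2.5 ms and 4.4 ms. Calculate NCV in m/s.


Distance = (10 - 5) / 100 = 0.05 m
dt = (4.4 - 2.5) / 1000 = 0.0019 s
NCV = dist / dt = 26.32 m/s


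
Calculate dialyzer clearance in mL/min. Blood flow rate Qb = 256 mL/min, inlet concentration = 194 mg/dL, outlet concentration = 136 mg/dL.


K = Qb * (Cb_in - Cb_out) / Cb_in
K = 256 * (194 - 136) / 194
K = 76.54 mL/min


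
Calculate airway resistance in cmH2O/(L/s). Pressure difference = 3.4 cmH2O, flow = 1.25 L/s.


R = dP / flow
R = 3.4 / 1.25
R = 2.72 cmH2O/(L/s)


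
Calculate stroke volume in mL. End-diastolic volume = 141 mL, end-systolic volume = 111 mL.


SV = EDV - ESV
SV = 141 - 111
SV = 30 mL


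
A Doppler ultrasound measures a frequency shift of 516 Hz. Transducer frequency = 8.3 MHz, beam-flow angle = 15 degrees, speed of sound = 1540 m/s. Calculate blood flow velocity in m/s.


v = fd * c / (2 * f0 * cos(theta))
v = 516 * 1540 / (2 * 8.3000e+06 * cos(15))
v = 0.04956 m/s


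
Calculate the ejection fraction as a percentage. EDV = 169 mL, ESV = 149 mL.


SV = EDV - ESV = 169 - 149 = 20 mL
EF = SV/EDV * 100 = 20/169 * 100
EF = 11.83%


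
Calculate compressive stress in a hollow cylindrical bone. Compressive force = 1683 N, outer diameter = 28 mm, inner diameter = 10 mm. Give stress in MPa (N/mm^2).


A = pi*(r_o^2 - r_i^2)
r_o = 14 mm, r_i = 5 mm
A = 537.212 mm^2
sigma = F/A = 1683 / 537.212
sigma = 3.133 MPa


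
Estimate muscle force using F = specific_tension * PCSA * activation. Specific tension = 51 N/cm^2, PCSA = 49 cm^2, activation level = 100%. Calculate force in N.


F = sigma * PCSA * activation
F = 51 * 49 * 1
F = 2499 N


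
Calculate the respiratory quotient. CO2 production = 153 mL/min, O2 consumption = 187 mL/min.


RQ = VCO2 / VO2
RQ = 153 / 187
RQ = 0.8182


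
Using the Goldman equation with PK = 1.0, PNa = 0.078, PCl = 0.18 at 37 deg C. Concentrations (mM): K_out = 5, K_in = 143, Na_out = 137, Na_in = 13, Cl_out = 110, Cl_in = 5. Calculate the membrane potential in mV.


Vm = (RT/F)*ln((PK*Ko + PNa*Nao + PCl*Cli)/(PK*Ki + PNa*Nai + PCl*Clo))
Numer = 16.586, Denom = 163.814
Vm = -61.21 mV


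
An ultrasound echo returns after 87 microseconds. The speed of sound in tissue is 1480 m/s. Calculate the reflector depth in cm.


depth = c * t / 2
t = 87 us = 8.7000e-05 s
depth = 1480 * 8.7000e-05 / 2
depth = 0.06438 m = 6.438 cm


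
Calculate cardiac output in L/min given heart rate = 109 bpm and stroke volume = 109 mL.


CO = HR * SV
CO = 109 * 109 / 1000
CO = 11.88 L/min


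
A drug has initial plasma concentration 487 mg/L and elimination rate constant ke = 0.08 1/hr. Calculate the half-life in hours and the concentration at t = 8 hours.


t_half = ln(2) / ke = 0.693147 / 0.08 = 8.664 hr
C(t) = C0 * exp(-ke*t) = 487 * exp(-0.08*8)
C(8) = 256.8 mg/L


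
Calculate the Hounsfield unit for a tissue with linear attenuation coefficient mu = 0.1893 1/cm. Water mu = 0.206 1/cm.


HU = ((mu_tissue - mu_water) / mu_water) * 1000
HU = ((0.1893 - 0.206) / 0.206) * 1000
HU = -81.07


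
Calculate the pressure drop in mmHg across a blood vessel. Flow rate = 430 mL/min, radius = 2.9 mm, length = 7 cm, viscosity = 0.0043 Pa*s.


dP = 8*mu*L*Q / (pi*r^4)
Q = 430 mL/min = 7.16667e-06 m^3/s
dP = 77.6662 Pa = 77.6662 / 133.322 mmHg = 0.5825 mmHg


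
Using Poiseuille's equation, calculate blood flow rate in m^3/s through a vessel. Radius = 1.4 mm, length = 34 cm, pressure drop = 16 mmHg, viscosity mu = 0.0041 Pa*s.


Q = pi*r^4*dP / (8*mu*L)
r = 0.0014 m, L = 0.34 m
dP = 16 mmHg = 2133.152 Pa
Q = 2.3085e-06 m^3/s


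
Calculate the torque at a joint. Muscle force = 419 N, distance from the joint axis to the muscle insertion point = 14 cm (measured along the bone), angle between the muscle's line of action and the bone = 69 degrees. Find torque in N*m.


Torque = F * d * sin(theta)   (moment arm = d*sin(theta))
d = 14 cm = 0.14 m
Torque = 419 * 0.14 * sin(69)
Torque = 54.76 N*m


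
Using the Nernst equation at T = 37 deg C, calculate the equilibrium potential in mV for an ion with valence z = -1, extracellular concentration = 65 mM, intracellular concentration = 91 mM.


E = (RT/(zF)) * ln(C_out/C_in)
T = 37 + 273.15 = 310.15 K
E = (8.314 * 310.15 / (-1 * 96485)) * ln(65/91)
E = 8.992 mV


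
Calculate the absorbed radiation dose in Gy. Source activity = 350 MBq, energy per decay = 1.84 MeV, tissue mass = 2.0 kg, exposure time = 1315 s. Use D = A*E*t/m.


A = 350 MBq = 3.5000e+08 Bq
E = 1.84 MeV = 2.94768e-13 J
D = A*E*t/m = 3.5000e+08*2.94768e-13*1315/2.0
D = 0.06783 Gy


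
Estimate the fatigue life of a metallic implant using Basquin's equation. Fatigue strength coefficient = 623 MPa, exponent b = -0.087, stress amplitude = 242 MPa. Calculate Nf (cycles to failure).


sigma_a = sigma_f' * (2Nf)^b
2Nf = (sigma_a/sigma_f')^(1/b)
2Nf = (242/623)^(1/-0.087)
2Nf = 52526.159
Nf = 2.626e+04


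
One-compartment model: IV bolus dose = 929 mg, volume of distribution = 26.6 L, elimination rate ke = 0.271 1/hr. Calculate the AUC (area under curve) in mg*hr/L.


C0 = Dose/Vd = 929/26.6 = 34.9248 mg/L
AUC = C0/ke = 34.9248/0.271
AUC = 128.9 mg*hr/L


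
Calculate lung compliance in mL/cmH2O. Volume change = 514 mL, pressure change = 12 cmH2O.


C = dV / dP
C = 514 / 12
C = 42.83 mL/cmH2O


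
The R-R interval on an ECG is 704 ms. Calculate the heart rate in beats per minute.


HR = 60 / RR_interval(s)
RR = 704 ms = 0.704 s
HR = 60 / 0.704 = 85.23 bpm


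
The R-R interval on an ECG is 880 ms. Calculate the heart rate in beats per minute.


HR = 60 / RR_interval(s)
RR = 880 ms = 0.88 s
HR = 60 / 0.88 = 68.18 bpm


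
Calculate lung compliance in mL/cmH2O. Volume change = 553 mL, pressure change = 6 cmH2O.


C = dV / dP
C = 553 / 6
C = 92.17 mL/cmH2O


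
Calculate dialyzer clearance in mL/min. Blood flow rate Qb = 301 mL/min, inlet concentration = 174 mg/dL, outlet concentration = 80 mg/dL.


K = Qb * (Cb_in - Cb_out) / Cb_in
K = 301 * (174 - 80) / 174
K = 162.6 mL/min


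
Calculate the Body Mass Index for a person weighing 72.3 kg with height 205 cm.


BMI = weight / height^2
height = 205 cm = 2.05 m
BMI = 72.3 / 2.05^2
BMI = 17.2 kg/m^2


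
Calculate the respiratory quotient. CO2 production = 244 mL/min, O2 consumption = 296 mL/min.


RQ = VCO2 / VO2
RQ = 244 / 296
RQ = 0.8243


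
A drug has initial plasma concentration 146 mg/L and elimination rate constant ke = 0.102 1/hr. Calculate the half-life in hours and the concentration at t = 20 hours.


t_half = ln(2) / ke = 0.693147 / 0.102 = 6.796 hr
C(t) = C0 * exp(-ke*t) = 146 * exp(-0.102*20)
C(20) = 18.98 mg/L


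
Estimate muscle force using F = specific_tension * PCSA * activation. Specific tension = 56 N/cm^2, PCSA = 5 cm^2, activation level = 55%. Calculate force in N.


F = sigma * PCSA * activation
F = 56 * 5 * 0.55
F = 154 N


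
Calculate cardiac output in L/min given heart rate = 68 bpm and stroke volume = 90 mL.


CO = HR * SV
CO = 68 * 90 / 1000
CO = 6.12 L/min


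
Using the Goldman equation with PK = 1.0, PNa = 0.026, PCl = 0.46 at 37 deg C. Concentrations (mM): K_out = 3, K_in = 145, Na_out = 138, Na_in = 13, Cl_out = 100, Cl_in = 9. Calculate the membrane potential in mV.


Vm = (RT/F)*ln((PK*Ko + PNa*Nao + PCl*Cli)/(PK*Ki + PNa*Nai + PCl*Clo))
Numer = 10.728, Denom = 191.338
Vm = -77 mV


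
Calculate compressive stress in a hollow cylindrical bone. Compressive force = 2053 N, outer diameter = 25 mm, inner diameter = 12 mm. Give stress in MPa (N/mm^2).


A = pi*(r_o^2 - r_i^2)
r_o = 12.5 mm, r_i = 6 mm
A = 377.777 mm^2
sigma = F/A = 2053 / 377.777
sigma = 5.434 MPa


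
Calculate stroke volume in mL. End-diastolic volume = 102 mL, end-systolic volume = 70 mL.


SV = EDV - ESV
SV = 102 - 70
SV = 32 mL


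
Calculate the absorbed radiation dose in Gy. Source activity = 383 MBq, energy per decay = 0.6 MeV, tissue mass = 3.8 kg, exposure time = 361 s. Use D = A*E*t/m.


A = 383 MBq = 3.8300e+08 Bq
E = 0.6 MeV = 9.612e-14 J
D = A*E*t/m = 3.8300e+08*9.612e-14*361/3.8
D = 0.003497 Gy


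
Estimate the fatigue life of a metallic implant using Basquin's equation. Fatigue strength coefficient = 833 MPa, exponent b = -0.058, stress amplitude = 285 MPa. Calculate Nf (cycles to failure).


sigma_a = sigma_f' * (2Nf)^b
2Nf = (sigma_a/sigma_f')^(1/b)
2Nf = (285/833)^(1/-0.058)
2Nf = 1.0740807e+08
Nf = 5.3704e+07


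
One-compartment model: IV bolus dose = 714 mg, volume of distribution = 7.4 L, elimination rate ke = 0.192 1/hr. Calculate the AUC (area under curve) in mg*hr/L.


C0 = Dose/Vd = 714/7.4 = 96.4865 mg/L
AUC = C0/ke = 96.4865/0.192
AUC = 502.5 mg*hr/L


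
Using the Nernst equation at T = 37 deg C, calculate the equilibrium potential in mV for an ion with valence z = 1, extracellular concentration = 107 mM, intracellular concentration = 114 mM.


E = (RT/(zF)) * ln(C_out/C_in)
T = 37 + 273.15 = 310.15 K
E = (8.314 * 310.15 / (1 * 96485)) * ln(107/114)
E = -1.694 mV


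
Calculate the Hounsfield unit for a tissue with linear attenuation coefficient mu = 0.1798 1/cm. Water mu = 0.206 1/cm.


HU = ((mu_tissue - mu_water) / mu_water) * 1000
HU = ((0.1798 - 0.206) / 0.206) * 1000
HU = -127.2


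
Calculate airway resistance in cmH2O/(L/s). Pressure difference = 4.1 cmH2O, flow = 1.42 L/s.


R = dP / flow
R = 4.1 / 1.42
R = 2.887 cmH2O/(L/s)


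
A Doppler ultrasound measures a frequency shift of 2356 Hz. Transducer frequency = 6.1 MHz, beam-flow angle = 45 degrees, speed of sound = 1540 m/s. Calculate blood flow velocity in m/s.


v = fd * c / (2 * f0 * cos(theta))
v = 2356 * 1540 / (2 * 6.1000e+06 * cos(45))
v = 0.4206 m/s


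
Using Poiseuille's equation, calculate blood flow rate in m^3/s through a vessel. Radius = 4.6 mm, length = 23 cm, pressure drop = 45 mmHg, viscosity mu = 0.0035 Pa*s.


Q = pi*r^4*dP / (8*mu*L)
r = 0.0046 m, L = 0.23 m
dP = 45 mmHg = 5999.49 Pa
Q = 0.00131 m^3/s


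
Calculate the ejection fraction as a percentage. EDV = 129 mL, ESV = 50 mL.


SV = EDV - ESV = 129 - 50 = 79 mL
EF = SV/EDV * 100 = 79/129 * 100
EF = 61.24%


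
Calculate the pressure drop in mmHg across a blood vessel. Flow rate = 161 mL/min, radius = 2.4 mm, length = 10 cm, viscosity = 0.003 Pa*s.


dP = 8*mu*L*Q / (pi*r^4)
Q = 161 mL/min = 2.68333e-06 m^3/s
dP = 61.7861 Pa = 61.7861 / 133.322 mmHg = 0.4634 mmHg


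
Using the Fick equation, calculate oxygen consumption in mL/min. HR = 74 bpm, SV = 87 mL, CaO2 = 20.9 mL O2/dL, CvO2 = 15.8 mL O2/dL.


CO = HR*SV = 74*87/1000 = 6.438 L/min
a-v O2 diff = 20.9 - 15.8 = 5.1 mL/dL
VO2 = CO * (CaO2-CvO2) * 10 dL/L
VO2 = 6.438 * 5.1 * 10
VO2 = 328.3 mL/min


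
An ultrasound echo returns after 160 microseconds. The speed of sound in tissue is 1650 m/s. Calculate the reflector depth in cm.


depth = c * t / 2
t = 160 us = 1.6000e-04 s
depth = 1650 * 1.6000e-04 / 2
depth = 0.132 m = 13.2 cm


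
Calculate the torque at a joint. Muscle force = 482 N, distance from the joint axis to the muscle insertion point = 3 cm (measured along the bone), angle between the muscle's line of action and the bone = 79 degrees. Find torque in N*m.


Torque = F * d * sin(theta)   (moment arm = d*sin(theta))
d = 3 cm = 0.03 m
Torque = 482 * 0.03 * sin(79)
Torque = 14.19 N*m


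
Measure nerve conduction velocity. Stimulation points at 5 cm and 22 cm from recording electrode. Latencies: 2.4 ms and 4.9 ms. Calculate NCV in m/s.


Distance = (22 - 5) / 100 = 0.17 m
dt = (4.9 - 2.4) / 1000 = 0.0025 s
NCV = dist / dt = 68 m/s


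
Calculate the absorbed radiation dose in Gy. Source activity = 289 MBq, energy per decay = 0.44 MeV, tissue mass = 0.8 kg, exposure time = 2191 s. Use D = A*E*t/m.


A = 289 MBq = 2.8900e+08 Bq
E = 0.44 MeV = 7.0488e-14 J
D = A*E*t/m = 2.8900e+08*7.0488e-14*2191/0.8
D = 0.05579 Gy


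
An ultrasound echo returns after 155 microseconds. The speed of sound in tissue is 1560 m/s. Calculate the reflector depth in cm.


depth = c * t / 2
t = 155 us = 1.5500e-04 s
depth = 1560 * 1.5500e-04 / 2
depth = 0.1209 m = 12.09 cm


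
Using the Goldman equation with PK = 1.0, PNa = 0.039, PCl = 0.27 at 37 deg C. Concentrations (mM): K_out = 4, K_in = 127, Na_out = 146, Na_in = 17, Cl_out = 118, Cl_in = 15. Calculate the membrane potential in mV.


Vm = (RT/F)*ln((PK*Ko + PNa*Nao + PCl*Cli)/(PK*Ki + PNa*Nai + PCl*Clo))
Numer = 13.744, Denom = 159.523
Vm = -65.52 mV


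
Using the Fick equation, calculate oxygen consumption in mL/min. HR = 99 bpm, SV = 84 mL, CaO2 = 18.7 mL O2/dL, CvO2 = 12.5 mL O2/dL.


CO = HR*SV = 99*84/1000 = 8.316 L/min
a-v O2 diff = 18.7 - 12.5 = 6.2 mL/dL
VO2 = CO * (CaO2-CvO2) * 10 dL/L
VO2 = 8.316 * 6.2 * 10
VO2 = 515.6 mL/min


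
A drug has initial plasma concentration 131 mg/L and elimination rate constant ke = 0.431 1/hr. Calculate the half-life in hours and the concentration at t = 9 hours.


t_half = ln(2) / ke = 0.693147 / 0.431 = 1.608 hr
C(t) = C0 * exp(-ke*t) = 131 * exp(-0.431*9)
C(9) = 2.708 mg/L


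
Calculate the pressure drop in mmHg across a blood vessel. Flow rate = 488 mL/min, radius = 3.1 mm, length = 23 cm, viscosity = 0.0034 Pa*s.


dP = 8*mu*L*Q / (pi*r^4)
Q = 488 mL/min = 8.13333e-06 m^3/s
dP = 175.375 Pa = 175.375 / 133.322 mmHg = 1.315 mmHg


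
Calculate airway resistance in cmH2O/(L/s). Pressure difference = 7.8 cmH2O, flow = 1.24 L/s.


R = dP / flow
R = 7.8 / 1.24
R = 6.29 cmH2O/(L/s)


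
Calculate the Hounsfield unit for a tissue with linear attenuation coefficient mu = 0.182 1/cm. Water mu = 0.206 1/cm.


HU = ((mu_tissue - mu_water) / mu_water) * 1000
HU = ((0.182 - 0.206) / 0.206) * 1000
HU = -116.5


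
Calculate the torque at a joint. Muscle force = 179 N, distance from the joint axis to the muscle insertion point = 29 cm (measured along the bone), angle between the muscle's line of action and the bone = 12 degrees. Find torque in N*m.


Torque = F * d * sin(theta)   (moment arm = d*sin(theta))
d = 29 cm = 0.29 m
Torque = 179 * 0.29 * sin(12)
Torque = 10.79 N*m


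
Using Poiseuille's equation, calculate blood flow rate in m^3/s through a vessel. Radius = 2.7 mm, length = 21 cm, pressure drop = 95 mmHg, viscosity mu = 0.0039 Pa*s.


Q = pi*r^4*dP / (8*mu*L)
r = 0.0027 m, L = 0.21 m
dP = 95 mmHg = 12665.59 Pa
Q = 3.2274e-04 m^3/s


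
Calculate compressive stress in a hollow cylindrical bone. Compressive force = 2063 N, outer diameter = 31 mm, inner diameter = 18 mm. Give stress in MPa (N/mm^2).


A = pi*(r_o^2 - r_i^2)
r_o = 15.5 mm, r_i = 9 mm
A = 500.299 mm^2
sigma = F/A = 2063 / 500.299
sigma = 4.124 MPa


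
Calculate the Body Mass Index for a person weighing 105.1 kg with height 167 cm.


BMI = weight / height^2
height = 167 cm = 1.67 m
BMI = 105.1 / 1.67^2
BMI = 37.69 kg/m^2


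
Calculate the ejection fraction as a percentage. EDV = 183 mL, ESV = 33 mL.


SV = EDV - ESV = 183 - 33 = 150 mL
EF = SV/EDV * 100 = 150/183 * 100
EF = 81.97%


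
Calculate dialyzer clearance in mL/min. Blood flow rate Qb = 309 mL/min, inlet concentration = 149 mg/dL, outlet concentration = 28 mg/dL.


K = Qb * (Cb_in - Cb_out) / Cb_in
K = 309 * (149 - 28) / 149
K = 250.9 mL/min


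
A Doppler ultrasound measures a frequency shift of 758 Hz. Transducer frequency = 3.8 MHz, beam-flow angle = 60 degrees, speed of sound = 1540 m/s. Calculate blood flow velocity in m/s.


v = fd * c / (2 * f0 * cos(theta))
v = 758 * 1540 / (2 * 3.8000e+06 * cos(60))
v = 0.3072 m/s


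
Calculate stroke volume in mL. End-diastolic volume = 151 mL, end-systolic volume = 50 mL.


SV = EDV - ESV
SV = 151 - 50
SV = 101 mL


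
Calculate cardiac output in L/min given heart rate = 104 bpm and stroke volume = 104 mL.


CO = HR * SV
CO = 104 * 104 / 1000
CO = 10.82 L/min


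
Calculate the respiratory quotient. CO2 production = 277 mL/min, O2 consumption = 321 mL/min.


RQ = VCO2 / VO2
RQ = 277 / 321
RQ = 0.8629


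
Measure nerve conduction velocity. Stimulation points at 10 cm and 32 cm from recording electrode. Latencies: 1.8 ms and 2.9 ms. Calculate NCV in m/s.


Distance = (32 - 10) / 100 = 0.22 m
dt = (2.9 - 1.8) / 1000 = 0.0011 s
NCV = dist / dt = 200 m/s


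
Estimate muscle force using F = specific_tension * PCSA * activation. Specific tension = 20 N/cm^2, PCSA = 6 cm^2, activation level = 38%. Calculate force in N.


F = sigma * PCSA * activation
F = 20 * 6 * 0.38
F = 45.6 N


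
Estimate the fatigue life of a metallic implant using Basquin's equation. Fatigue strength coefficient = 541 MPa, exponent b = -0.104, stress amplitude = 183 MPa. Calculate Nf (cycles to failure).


sigma_a = sigma_f' * (2Nf)^b
2Nf = (sigma_a/sigma_f')^(1/b)
2Nf = (183/541)^(1/-0.104)
2Nf = 33605.126
Nf = 1.68e+04


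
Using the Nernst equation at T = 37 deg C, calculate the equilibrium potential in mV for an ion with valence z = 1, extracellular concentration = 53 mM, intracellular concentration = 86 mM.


E = (RT/(zF)) * ln(C_out/C_in)
T = 37 + 273.15 = 310.15 K
E = (8.314 * 310.15 / (1 * 96485)) * ln(53/86)
E = -12.94 mV


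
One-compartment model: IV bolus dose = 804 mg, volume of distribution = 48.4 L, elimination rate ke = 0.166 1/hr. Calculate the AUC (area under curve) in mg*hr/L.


C0 = Dose/Vd = 804/48.4 = 16.6116 mg/L
AUC = C0/ke = 16.6116/0.166
AUC = 100.1 mg*hr/L


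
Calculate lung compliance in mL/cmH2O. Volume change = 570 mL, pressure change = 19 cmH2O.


C = dV / dP
C = 570 / 19
C = 30 mL/cmH2O


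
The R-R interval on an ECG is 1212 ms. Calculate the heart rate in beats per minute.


HR = 60 / RR_interval(s)
RR = 1212 ms = 1.212 s
HR = 60 / 1.212 = 49.5 bpm


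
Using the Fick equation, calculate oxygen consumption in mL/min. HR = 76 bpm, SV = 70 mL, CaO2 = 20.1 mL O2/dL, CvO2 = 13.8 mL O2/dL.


CO = HR*SV = 76*70/1000 = 5.32 L/min
a-v O2 diff = 20.1 - 13.8 = 6.3 mL/dL
VO2 = CO * (CaO2-CvO2) * 10 dL/L
VO2 = 5.32 * 6.3 * 10
VO2 = 335.2 mL/min


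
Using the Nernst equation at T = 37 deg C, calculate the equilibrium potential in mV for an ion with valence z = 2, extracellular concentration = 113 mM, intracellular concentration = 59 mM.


E = (RT/(zF)) * ln(C_out/C_in)
T = 37 + 273.15 = 310.15 K
E = (8.314 * 310.15 / (2 * 96485)) * ln(113/59)
E = 8.684 mV


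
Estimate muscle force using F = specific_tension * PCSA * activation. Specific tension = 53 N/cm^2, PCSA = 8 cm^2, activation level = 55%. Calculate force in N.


F = sigma * PCSA * activation
F = 53 * 8 * 0.55
F = 233.2 N


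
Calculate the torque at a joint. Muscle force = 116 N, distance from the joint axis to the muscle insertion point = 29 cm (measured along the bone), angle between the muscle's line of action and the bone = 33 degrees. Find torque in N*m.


Torque = F * d * sin(theta)   (moment arm = d*sin(theta))
d = 29 cm = 0.29 m
Torque = 116 * 0.29 * sin(33)
Torque = 18.32 N*m


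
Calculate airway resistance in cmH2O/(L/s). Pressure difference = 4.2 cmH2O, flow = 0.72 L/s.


R = dP / flow
R = 4.2 / 0.72
R = 5.833 cmH2O/(L/s)


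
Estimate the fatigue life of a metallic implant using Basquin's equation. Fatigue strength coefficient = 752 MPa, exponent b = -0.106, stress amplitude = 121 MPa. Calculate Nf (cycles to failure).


sigma_a = sigma_f' * (2Nf)^b
2Nf = (sigma_a/sigma_f')^(1/b)
2Nf = (121/752)^(1/-0.106)
2Nf = 30564126
Nf = 1.5282e+07


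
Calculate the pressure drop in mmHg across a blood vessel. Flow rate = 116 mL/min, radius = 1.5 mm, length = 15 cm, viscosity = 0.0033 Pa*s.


dP = 8*mu*L*Q / (pi*r^4)
Q = 116 mL/min = 1.93333e-06 m^3/s
dP = 481.378 Pa = 481.378 / 133.322 mmHg = 3.611 mmHg


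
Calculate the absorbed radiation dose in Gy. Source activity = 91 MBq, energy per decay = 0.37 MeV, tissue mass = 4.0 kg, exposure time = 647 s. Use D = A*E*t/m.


A = 91 MBq = 9.1000e+07 Bq
E = 0.37 MeV = 5.9274e-14 J
D = A*E*t/m = 9.1000e+07*5.9274e-14*647/4.0
D = 8.7247e-04 Gy


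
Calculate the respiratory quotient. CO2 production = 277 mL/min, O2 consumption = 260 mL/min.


RQ = VCO2 / VO2
RQ = 277 / 260
RQ = 1.065


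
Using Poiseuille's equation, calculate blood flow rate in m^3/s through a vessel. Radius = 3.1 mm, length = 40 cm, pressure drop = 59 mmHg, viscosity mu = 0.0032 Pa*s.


Q = pi*r^4*dP / (8*mu*L)
r = 0.0031 m, L = 0.4 m
dP = 59 mmHg = 7865.998 Pa
Q = 2.2287e-04 m^3/s


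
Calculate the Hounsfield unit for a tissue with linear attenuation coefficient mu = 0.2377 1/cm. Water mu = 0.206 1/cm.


HU = ((mu_tissue - mu_water) / mu_water) * 1000
HU = ((0.2377 - 0.206) / 0.206) * 1000
HU = 153.9


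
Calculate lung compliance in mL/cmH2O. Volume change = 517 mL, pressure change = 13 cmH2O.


C = dV / dP
C = 517 / 13
C = 39.77 mL/cmH2O


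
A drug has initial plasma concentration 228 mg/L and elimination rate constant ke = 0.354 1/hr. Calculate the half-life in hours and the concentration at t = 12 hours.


t_half = ln(2) / ke = 0.693147 / 0.354 = 1.958 hr
C(t) = C0 * exp(-ke*t) = 228 * exp(-0.354*12)
C(12) = 3.259 mg/L


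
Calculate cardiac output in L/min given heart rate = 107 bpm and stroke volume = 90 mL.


CO = HR * SV
CO = 107 * 90 / 1000
CO = 9.63 L/min


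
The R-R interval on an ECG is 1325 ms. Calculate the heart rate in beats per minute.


HR = 60 / RR_interval(s)
RR = 1325 ms = 1.325 s
HR = 60 / 1.325 = 45.28 bpm


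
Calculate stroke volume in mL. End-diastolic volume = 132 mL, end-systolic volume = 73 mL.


SV = EDV - ESV
SV = 132 - 73
SV = 59 mL


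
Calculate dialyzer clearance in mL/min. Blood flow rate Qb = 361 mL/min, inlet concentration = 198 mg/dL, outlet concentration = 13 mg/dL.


K = Qb * (Cb_in - Cb_out) / Cb_in
K = 361 * (198 - 13) / 198
K = 337.3 mL/min


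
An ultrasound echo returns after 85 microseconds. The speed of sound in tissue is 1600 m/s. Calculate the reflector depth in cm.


depth = c * t / 2
t = 85 us = 8.5000e-05 s
depth = 1600 * 8.5000e-05 / 2
depth = 0.068 m = 6.8 cm


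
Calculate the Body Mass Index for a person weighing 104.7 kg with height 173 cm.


BMI = weight / height^2
height = 173 cm = 1.73 m
BMI = 104.7 / 1.73^2
BMI = 34.98 kg/m^2
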